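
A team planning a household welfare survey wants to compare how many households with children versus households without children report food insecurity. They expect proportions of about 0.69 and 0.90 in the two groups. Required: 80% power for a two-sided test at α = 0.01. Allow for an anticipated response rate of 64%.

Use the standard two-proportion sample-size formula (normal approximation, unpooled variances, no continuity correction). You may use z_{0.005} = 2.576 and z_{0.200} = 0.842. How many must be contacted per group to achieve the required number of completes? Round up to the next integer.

n = 126 per group

n = (z_{α/2} + z_β)² · [p₁(1−p₁) + p₂(1−p₂)] / (p₁ − p₂)²
  = (2.576 + 0.842)² · (0.69·0.31 + 0.90·0.10) / (-0.21)²
  = (3.418)² · (0.2139 + 0.0900) / 0.0441
  = 11.6827 · 0.3039 / 0.0441
  = 80.51
Adjust for 64% response: 80.51 / 0.64 = 125.79.
Round up → n = 126 per group.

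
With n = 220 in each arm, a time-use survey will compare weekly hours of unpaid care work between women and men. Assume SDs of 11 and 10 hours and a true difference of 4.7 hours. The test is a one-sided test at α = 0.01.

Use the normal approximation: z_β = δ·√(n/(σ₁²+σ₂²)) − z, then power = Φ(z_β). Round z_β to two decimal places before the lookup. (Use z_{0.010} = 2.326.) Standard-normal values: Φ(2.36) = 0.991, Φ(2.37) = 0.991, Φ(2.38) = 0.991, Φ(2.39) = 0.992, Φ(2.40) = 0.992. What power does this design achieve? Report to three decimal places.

z_β = δ·√(n/(σ₁²+σ₂²)) − z_α
    = 4.7 · √(220/221) − 2.326
    = 4.7 · 0.99773 − 2.326
    = 4.6894 − 2.326 = 2.3634 → 2.36
Power = Φ(2.36) = 0.991.

Power ≈ 0.991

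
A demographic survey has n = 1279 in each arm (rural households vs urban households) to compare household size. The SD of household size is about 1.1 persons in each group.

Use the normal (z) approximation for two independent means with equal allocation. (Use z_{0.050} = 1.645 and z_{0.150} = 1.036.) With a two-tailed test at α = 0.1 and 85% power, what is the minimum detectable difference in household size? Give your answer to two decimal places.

Minimum detectable difference ≈ 0.12 persons

δ = (z_{α/2} + z_β) · √((σ₁²+σ₂²)/n)
  = (1.645 + 1.036) · √(2.42/1279)
  = 2.681 · √0.00189
  = 2.681 · 0.0435
  = 0.1166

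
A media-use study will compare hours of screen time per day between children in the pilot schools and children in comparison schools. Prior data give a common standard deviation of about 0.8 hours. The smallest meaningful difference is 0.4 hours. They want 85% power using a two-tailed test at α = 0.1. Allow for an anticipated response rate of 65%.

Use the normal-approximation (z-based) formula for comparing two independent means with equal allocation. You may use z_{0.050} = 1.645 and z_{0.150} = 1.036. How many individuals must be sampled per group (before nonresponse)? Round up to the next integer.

n = (z_{α/2} + z_β)² · (σ₁² + σ₂²) / δ²
  = (1.645 + 1.036)² · (2·0.8² = 1.28) / 0.4²
  = 7.1878 · 1.28 / 0.16
  = 57.50
Adjust for 65% response: 57.50 / 0.65 = 88.46.
Round up → n = 89 per group.

n = 89 per group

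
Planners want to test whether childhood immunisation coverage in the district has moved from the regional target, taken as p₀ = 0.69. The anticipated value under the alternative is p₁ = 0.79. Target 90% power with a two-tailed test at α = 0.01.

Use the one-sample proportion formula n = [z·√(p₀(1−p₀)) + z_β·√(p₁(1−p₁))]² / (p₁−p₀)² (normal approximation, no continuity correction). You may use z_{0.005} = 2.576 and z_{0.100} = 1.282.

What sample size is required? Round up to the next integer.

n = 294

n = [z_{α/2}·√(p₀q₀) + z_β·√(p₁q₁)]² / (p₁ − p₀)²
  = [2.576·√(0.69·0.31) + 1.282·√(0.79·0.21)]² / (0.10)²
  = [2.576·0.4625 + 1.282·0.4073]² / 0.0100
  = [1.7136]² / 0.0100
  = 293.63
Round up → n = 294.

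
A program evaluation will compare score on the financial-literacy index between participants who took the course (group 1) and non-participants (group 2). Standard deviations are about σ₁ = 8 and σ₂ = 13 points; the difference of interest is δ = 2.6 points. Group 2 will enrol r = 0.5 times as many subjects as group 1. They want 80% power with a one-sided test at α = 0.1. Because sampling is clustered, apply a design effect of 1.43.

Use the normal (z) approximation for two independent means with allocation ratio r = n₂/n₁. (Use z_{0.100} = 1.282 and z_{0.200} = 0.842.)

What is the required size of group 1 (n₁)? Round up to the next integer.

n₁ = (z_α + z_β)² · (σ₁² + σ₂²/r) / δ²
   = (1.282 + 0.842)² · (8² + 13²/0.5) / 2.6²
   = 4.5114 · (64 + 338) / 6.76
   = 4.5114 · 402 / 6.76
   = 268.28
Design effect: 1.43 × 268.28 = 383.64.
Round up → n₁ = 384; n₂ = r·n₁ = 0.5 × 384 = 192.

n₁ = 384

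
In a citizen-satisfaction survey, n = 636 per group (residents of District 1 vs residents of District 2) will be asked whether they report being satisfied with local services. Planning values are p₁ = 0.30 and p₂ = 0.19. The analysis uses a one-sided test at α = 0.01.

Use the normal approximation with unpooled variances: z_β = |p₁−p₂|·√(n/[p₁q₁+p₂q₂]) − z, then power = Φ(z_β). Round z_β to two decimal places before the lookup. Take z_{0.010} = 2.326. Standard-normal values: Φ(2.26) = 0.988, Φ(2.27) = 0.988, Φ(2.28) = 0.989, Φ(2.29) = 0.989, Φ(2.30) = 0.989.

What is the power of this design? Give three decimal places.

Power ≈ 0.988

z_β = |p₁−p₂|·√(n/[p₁q₁+p₂q₂]) − z_α
    = 0.11 · √(636/0.3639) − 2.326
    = 0.11 · 41.8059 − 2.326
    = 4.5986 − 2.326 = 2.2726 → 2.27
Power = Φ(2.27) = 0.988.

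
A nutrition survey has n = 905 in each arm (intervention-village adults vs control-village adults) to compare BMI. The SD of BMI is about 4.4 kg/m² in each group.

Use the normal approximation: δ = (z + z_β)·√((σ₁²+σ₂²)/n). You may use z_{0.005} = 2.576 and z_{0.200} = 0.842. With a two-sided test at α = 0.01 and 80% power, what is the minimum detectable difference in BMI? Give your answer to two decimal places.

Minimum detectable difference ≈ 0.71 kg/m²

δ = (z_{α/2} + z_β) · √((σ₁²+σ₂²)/n)
  = (2.576 + 0.842) · √(38.72/905)
  = 3.418 · √0.04278
  = 3.418 · 0.2068
  = 0.7070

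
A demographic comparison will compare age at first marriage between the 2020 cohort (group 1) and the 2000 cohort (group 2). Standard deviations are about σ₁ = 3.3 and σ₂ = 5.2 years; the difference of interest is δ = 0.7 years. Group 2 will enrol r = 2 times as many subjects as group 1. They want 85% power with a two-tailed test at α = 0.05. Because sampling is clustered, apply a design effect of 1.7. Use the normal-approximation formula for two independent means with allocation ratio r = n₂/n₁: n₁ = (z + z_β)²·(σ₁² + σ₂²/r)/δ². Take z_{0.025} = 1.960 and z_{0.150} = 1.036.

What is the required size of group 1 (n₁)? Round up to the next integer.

n₁ = (z_{α/2} + z_β)² · (σ₁² + σ₂²/r) / δ²
   = (1.960 + 1.036)² · (3.3² + 5.2²/2) / 0.7²
   = 8.9760 · (10.89 + 13.52) / 0.49
   = 8.9760 · 24.41 / 0.49
   = 447.15
Design effect: 1.7 × 447.15 = 760.16.
Round up → n₁ = 761; n₂ = r·n₁ = 2 × 761 = 1522.

n₁ = 761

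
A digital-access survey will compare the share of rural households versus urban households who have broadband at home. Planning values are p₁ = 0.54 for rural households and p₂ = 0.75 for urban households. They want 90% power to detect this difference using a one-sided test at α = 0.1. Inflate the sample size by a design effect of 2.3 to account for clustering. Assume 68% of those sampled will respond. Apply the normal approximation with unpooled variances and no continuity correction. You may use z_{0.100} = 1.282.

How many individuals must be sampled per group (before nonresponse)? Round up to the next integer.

n = (z_α + z_β)² · [p₁(1−p₁) + p₂(1−p₂)] / (p₁ − p₂)²
  = (1.282 + 1.282)² · (0.54·0.46 + 0.75·0.25) / (-0.21)²
  = (2.564)² · (0.2484 + 0.1875) / 0.0441
  = 6.5741 · 0.4359 / 0.0441
  = 64.98
Design effect: 2.3 × 64.98 = 149.46.
Adjust for 68% response: 149.46 / 0.68 = 219.79.
Round up → n = 220 per group.

n = 220 per group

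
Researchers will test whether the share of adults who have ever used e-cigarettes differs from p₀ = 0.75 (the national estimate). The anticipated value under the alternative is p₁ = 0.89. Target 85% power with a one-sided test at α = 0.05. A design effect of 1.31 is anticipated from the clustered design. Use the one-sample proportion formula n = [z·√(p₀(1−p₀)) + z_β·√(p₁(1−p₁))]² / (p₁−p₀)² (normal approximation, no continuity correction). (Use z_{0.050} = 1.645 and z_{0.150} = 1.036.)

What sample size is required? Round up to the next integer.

n = [z_α·√(p₀q₀) + z_β·√(p₁q₁)]² / (p₁ − p₀)²
  = [1.645·√(0.75·0.25) + 1.036·√(0.89·0.11)]² / (0.14)²
  = [1.645·0.4330 + 1.036·0.3129]² / 0.0196
  = [1.0365]² / 0.0196
  = 54.81
Design effect: 1.31 × 54.81 = 71.80.
Round up → n = 72.

n = 72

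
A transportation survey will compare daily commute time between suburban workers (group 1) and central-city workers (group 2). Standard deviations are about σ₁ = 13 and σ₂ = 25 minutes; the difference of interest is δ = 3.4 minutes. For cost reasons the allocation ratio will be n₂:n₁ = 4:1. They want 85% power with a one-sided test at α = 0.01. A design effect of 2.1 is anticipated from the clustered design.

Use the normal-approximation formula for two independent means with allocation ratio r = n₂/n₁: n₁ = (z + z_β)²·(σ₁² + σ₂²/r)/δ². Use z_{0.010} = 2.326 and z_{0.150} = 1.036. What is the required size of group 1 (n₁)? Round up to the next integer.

n₁ = 668

n₁ = (z_α + z_β)² · (σ₁² + σ₂²/r) / δ²
   = (2.326 + 1.036)² · (13² + 25²/4) / 3.4²
   = 11.3030 · (169 + 156.25) / 11.56
   = 11.3030 · 325.25 / 11.56
   = 318.02
Design effect: 2.1 × 318.02 = 667.84.
Round up → n₁ = 668; n₂ = r·n₁ = 4 × 668 = 2672.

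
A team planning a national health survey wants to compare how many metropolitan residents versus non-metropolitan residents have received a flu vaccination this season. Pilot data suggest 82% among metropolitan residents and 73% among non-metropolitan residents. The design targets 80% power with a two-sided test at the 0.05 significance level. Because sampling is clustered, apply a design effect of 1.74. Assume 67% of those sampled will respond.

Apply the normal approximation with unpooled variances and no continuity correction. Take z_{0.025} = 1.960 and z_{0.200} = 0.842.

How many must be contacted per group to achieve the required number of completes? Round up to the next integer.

n = (z_{α/2} + z_β)² · [p₁(1−p₁) + p₂(1−p₂)] / (p₁ − p₂)²
  = (1.960 + 0.842)² · (0.82·0.18 + 0.73·0.27) / (0.09)²
  = (2.802)² · (0.1476 + 0.1971) / 0.0081
  = 7.8512 · 0.3447 / 0.0081
  = 334.11
Design effect: 1.74 × 334.11 = 581.36.
Adjust for 67% response: 581.36 / 0.67 = 867.69.
Round up → n = 868 per group.

n = 868 per group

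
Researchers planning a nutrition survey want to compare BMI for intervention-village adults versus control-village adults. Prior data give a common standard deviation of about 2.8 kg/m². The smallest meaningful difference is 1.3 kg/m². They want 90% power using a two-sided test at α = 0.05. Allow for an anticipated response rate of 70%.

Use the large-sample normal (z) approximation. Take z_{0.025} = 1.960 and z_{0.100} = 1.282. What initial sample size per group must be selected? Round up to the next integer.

n = (z_{α/2} + z_β)² · (σ₁² + σ₂²) / δ²
  = (1.960 + 1.282)² · (2·2.8² = 15.68) / 1.3²
  = 10.5106 · 15.68 / 1.69
  = 97.52
Adjust for 70% response: 97.52 / 0.70 = 139.31.
Round up → n = 140 per group.

n = 140 per group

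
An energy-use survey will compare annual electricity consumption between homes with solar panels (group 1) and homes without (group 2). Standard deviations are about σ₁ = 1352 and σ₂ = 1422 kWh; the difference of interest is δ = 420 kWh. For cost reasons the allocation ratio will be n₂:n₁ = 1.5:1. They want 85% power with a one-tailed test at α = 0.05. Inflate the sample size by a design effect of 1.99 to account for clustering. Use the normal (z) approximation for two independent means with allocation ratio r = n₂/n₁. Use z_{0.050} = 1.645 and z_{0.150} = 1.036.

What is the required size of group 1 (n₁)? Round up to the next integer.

n₁ = (z_α + z_β)² · (σ₁² + σ₂²/r) / δ²
   = (1.645 + 1.036)² · (1352² + 1422²/1.5) / 420²
   = 7.1878 · (1827904 + 1348056) / 176400
   = 7.1878 · 3175960 / 176400
   = 129.41
Design effect: 1.99 × 129.41 = 257.53.
Round up → n₁ = 258; n₂ = r·n₁ = 1.5 × 258 = 387.

n₁ = 258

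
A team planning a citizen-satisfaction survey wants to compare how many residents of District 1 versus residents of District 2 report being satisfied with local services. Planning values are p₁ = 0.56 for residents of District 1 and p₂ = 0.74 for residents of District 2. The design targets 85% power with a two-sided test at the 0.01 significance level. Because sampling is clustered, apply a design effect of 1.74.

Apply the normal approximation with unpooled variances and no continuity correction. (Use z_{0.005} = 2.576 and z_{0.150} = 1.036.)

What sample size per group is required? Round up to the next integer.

n = (z_{α/2} + z_β)² · [p₁(1−p₁) + p₂(1−p₂)] / (p₁ − p₂)²
  = (2.576 + 1.036)² · (0.56·0.44 + 0.74·0.26) / (-0.18)²
  = (3.612)² · (0.2464 + 0.1924) / 0.0324
  = 13.0465 · 0.4388 / 0.0324
  = 176.69
Design effect: 1.74 × 176.69 = 307.44.
Round up → n = 308 per group.

n = 308 per group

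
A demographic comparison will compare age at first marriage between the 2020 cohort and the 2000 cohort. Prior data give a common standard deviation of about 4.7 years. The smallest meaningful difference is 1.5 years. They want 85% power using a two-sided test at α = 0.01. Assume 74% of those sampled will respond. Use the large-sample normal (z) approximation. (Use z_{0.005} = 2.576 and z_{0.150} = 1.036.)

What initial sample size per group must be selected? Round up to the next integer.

n = (z_{α/2} + z_β)² · (σ₁² + σ₂²) / δ²
  = (2.576 + 1.036)² · (2·4.7² = 44.18) / 1.5²
  = 13.0465 · 44.18 / 2.25
  = 256.18
Adjust for 74% response: 256.18 / 0.74 = 346.18.
Round up → n = 347 per group.

n = 347 per group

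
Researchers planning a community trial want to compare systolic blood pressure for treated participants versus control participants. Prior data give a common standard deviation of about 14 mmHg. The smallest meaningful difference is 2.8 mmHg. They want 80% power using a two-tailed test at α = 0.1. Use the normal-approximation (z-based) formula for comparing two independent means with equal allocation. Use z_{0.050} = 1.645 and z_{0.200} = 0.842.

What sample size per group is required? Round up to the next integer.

n = (z_{α/2} + z_β)² · (σ₁² + σ₂²) / δ²
  = (1.645 + 0.842)² · (2·14² = 392) / 2.8²
  = 6.1852 · 392 / 7.84
  = 309.26
Round up → n = 310 per group.

n = 310 per group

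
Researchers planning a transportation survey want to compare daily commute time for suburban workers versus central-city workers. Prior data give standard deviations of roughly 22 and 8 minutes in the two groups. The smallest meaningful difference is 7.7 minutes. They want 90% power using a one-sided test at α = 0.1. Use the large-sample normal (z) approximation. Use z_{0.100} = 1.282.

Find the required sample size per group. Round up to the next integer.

n = 61 per group

n = (z_α + z_β)² · (σ₁² + σ₂²) / δ²
  = (1.282 + 1.282)² · (22² + 8² = 548) / 7.7²
  = 6.5741 · 548 / 59.29
  = 60.76
Round up → n = 61 per group.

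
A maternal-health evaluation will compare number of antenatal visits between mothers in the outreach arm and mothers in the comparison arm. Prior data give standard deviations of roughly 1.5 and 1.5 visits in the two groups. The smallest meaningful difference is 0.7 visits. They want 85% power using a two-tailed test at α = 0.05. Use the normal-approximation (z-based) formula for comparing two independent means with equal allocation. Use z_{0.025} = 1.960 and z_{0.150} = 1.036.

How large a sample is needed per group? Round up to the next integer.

n = (z_{α/2} + z_β)² · (σ₁² + σ₂²) / δ²
  = (1.960 + 1.036)² · (1.5² + 1.5² = 4.5) / 0.7²
  = 8.9760 · 4.5 / 0.49
  = 82.43
Round up → n = 83 per group.

n = 83 per group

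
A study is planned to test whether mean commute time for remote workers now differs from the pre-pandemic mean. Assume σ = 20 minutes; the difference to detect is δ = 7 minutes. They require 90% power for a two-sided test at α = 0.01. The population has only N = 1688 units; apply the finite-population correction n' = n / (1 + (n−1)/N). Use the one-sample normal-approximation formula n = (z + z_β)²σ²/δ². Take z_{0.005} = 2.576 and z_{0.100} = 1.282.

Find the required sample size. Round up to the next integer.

n = 114

n = (z_{α/2} + z_β)² · σ² / δ²
  = (2.576 + 1.282)² · 20² / 7²
  = 14.8842 · 400 / 49
  = 121.50
Finite-population correction (N = 1688): 121.50 / (1 + (121.50 − 1)/1688) = 113.41.
Round up → n = 114.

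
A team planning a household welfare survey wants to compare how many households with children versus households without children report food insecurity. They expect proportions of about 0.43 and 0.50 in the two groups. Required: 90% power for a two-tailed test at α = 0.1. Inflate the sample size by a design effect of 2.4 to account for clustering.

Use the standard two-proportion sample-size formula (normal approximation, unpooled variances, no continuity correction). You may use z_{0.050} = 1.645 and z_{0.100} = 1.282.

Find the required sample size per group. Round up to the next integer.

n = (z_{α/2} + z_β)² · [p₁(1−p₁) + p₂(1−p₂)] / (p₁ − p₂)²
  = (1.645 + 1.282)² · (0.43·0.57 + 0.50·0.50) / (-0.07)²
  = (2.927)² · (0.2451 + 0.2500) / 0.0049
  = 8.5673 · 0.4951 / 0.0049
  = 865.65
Design effect: 2.4 × 865.65 = 2077.56.
Round up → n = 2078 per group.

n = 2078 per group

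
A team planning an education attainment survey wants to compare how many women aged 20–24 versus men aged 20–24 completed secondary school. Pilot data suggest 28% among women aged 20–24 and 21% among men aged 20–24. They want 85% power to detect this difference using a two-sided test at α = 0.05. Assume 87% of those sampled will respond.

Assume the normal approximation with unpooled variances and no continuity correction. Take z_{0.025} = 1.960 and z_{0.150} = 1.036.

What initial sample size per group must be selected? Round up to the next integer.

n = 774 per group

n = (z_{α/2} + z_β)² · [p₁(1−p₁) + p₂(1−p₂)] / (p₁ − p₂)²
  = (1.960 + 1.036)² · (0.28·0.72 + 0.21·0.79) / (0.07)²
  = (2.996)² · (0.2016 + 0.1659) / 0.0049
  = 8.9760 · 0.3675 / 0.0049
  = 673.20
Adjust for 87% response: 673.20 / 0.87 = 773.79.
Round up → n = 774 per group.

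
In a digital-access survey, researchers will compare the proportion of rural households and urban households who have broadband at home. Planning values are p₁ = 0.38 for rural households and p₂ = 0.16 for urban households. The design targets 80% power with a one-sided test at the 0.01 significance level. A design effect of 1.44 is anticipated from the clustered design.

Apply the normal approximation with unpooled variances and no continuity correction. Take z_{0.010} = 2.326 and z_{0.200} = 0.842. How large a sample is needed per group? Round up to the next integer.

n = 111 per group

n = (z_α + z_β)² · [p₁(1−p₁) + p₂(1−p₂)] / (p₁ − p₂)²
  = (2.326 + 0.842)² · (0.38·0.62 + 0.16·0.84) / (0.22)²
  = (3.168)² · (0.2356 + 0.1344) / 0.0484
  = 10.0362 · 0.3700 / 0.0484
  = 76.72
Design effect: 1.44 × 76.72 = 110.48.
Round up → n = 111 per group.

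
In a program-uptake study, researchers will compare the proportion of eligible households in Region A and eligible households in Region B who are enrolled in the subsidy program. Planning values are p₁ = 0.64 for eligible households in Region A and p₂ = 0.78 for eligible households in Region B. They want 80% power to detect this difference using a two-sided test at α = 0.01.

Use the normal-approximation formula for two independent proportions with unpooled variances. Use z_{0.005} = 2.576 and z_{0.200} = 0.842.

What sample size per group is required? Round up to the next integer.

n = 240 per group

n = (z_{α/2} + z_β)² · [p₁(1−p₁) + p₂(1−p₂)] / (p₁ − p₂)²
  = (2.576 + 0.842)² · (0.64·0.36 + 0.78·0.22) / (-0.14)²
  = (3.418)² · (0.2304 + 0.1716) / 0.0196
  = 11.6827 · 0.4020 / 0.0196
  = 239.62
Round up → n = 240 per group.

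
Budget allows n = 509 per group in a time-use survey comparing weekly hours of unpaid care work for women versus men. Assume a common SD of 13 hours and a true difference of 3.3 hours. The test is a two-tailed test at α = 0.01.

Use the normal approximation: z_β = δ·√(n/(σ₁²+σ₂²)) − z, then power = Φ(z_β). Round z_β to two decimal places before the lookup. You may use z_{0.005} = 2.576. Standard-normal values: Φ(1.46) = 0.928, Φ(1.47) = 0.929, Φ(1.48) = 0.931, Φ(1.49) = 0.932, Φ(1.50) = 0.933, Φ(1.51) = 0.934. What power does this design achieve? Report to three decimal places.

Power ≈ 0.929

z_β = δ·√(n/(σ₁²+σ₂²)) − z_{α/2}
    = 3.3 · √(509/338) − 2.576
    = 3.3 · 1.22716 − 2.576
    = 4.0496 − 2.576 = 1.4736 → 1.47
Power = Φ(1.47) = 0.929.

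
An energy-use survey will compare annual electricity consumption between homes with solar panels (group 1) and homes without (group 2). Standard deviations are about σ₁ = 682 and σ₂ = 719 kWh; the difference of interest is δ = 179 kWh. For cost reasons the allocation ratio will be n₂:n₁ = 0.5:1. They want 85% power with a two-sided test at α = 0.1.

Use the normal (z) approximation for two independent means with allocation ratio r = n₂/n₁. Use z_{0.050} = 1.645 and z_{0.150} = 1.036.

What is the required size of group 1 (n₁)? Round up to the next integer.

n₁ = (z_{α/2} + z_β)² · (σ₁² + σ₂²/r) / δ²
   = (1.645 + 1.036)² · (682² + 719²/0.5) / 179²
   = 7.1878 · (465124 + 1033922) / 32041
   = 7.1878 · 1499046 / 32041
   = 336.28
Round up → n₁ = 337; n₂ = r·n₁ = 0.5 × 337 = 169.

n₁ = 337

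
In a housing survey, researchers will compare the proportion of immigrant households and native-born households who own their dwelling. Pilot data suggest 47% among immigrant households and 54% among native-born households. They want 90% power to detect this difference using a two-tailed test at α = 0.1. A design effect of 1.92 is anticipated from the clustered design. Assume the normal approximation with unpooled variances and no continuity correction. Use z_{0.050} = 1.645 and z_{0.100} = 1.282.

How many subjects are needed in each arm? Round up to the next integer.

n = (z_{α/2} + z_β)² · [p₁(1−p₁) + p₂(1−p₂)] / (p₁ − p₂)²
  = (1.645 + 1.282)² · (0.47·0.53 + 0.54·0.46) / (-0.07)²
  = (2.927)² · (0.2491 + 0.2484) / 0.0049
  = 8.5673 · 0.4975 / 0.0049
  = 869.85
Design effect: 1.92 × 869.85 = 1670.10.
Round up → n = 1671 per group.

n = 1671 per group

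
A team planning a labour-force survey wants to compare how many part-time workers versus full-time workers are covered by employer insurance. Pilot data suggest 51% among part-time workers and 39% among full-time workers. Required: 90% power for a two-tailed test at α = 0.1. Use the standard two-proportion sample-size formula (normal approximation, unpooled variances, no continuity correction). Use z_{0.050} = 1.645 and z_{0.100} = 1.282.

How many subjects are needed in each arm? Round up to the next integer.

n = 291 per group

n = (z_{α/2} + z_β)² · [p₁(1−p₁) + p₂(1−p₂)] / (p₁ − p₂)²
  = (1.645 + 1.282)² · (0.51·0.49 + 0.39·0.61) / (0.12)²
  = (2.927)² · (0.2499 + 0.2379) / 0.0144
  = 8.5673 · 0.4878 / 0.0144
  = 290.22
Round up → n = 291 per group.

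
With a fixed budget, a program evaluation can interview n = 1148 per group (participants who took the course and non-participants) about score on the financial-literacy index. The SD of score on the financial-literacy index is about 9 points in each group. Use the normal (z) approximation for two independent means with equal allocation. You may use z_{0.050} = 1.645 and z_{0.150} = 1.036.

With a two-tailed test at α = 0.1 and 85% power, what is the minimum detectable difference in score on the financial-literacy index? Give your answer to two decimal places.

δ = (z_{α/2} + z_β) · √((σ₁²+σ₂²)/n)
  = (1.645 + 1.036) · √(162/1148)
  = 2.681 · √0.14111
  = 2.681 · 0.3757
  = 1.0071

Minimum detectable difference ≈ 1.01 points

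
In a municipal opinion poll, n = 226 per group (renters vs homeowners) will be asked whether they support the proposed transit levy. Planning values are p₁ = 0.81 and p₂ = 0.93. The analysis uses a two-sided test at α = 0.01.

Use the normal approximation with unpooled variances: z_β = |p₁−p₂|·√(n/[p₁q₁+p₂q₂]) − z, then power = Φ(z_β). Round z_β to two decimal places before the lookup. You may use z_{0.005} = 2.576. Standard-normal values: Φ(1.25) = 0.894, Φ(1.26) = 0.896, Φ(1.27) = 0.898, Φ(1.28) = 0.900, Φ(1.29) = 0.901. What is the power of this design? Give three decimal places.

Power ≈ 0.900

z_β = |p₁−p₂|·√(n/[p₁q₁+p₂q₂]) − z_{α/2}
    = 0.12 · √(226/0.2190) − 2.576
    = 0.12 · 32.1242 − 2.576
    = 3.8549 − 2.576 = 1.2789 → 1.28
Power = Φ(1.28) = 0.900.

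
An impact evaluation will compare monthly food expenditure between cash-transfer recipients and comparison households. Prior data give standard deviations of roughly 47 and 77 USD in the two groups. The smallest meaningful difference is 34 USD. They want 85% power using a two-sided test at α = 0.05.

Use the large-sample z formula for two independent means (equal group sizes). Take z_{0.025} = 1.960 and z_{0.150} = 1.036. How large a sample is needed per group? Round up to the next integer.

n = (z_{α/2} + z_β)² · (σ₁² + σ₂²) / δ²
  = (1.960 + 1.036)² · (47² + 77² = 8138) / 34²
  = 8.9760 · 8138 / 1156
  = 63.19
Round up → n = 64 per group.

n = 64 per group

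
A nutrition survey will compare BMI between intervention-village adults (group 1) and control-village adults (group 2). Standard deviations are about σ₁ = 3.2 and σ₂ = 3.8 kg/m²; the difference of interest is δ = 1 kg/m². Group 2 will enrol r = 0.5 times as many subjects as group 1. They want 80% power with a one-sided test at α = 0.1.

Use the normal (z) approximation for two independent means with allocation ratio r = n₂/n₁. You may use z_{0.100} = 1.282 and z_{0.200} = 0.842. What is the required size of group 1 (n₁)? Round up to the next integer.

n₁ = (z_α + z_β)² · (σ₁² + σ₂²/r) / δ²
   = (1.282 + 0.842)² · (3.2² + 3.8²/0.5) / 1²
   = 4.5114 · (10.24 + 28.88) / 1
   = 4.5114 · 39.12 / 1
   = 176.49
Round up → n₁ = 177; n₂ = r·n₁ = 0.5 × 177 = 89.

n₁ = 177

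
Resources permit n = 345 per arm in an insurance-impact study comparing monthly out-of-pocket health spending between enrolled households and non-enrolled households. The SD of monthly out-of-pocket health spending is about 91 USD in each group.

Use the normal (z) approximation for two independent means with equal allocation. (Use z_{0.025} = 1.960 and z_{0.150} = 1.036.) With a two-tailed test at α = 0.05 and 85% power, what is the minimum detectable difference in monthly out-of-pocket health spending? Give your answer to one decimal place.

δ = (z_{α/2} + z_β) · √((σ₁²+σ₂²)/n)
  = (1.960 + 1.036) · √(16562/345)
  = 2.996 · √48.0058
  = 2.996 · 6.9286
  = 20.7582

Minimum detectable difference ≈ 20.8 USD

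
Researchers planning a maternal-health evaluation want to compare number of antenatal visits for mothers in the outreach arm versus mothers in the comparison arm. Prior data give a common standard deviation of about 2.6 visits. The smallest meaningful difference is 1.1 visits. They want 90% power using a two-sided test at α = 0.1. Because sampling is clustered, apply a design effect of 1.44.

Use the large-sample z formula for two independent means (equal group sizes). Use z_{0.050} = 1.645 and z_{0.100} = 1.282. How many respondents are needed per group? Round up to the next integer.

n = 138 per group

n = (z_{α/2} + z_β)² · (σ₁² + σ₂²) / δ²
  = (1.645 + 1.282)² · (2·2.6² = 13.52) / 1.1²
  = 8.5673 · 13.52 / 1.21
  = 95.73
Design effect: 1.44 × 95.73 = 137.85.
Round up → n = 138 per group.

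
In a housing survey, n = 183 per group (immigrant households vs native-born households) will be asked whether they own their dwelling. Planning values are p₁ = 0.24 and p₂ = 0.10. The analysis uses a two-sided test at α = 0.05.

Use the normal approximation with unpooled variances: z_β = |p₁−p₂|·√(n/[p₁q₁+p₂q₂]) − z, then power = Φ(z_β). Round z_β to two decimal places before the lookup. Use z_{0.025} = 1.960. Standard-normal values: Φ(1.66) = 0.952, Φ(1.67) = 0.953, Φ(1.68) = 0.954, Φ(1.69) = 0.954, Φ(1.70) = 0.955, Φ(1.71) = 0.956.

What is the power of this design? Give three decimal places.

z_β = |p₁−p₂|·√(n/[p₁q₁+p₂q₂]) − z_{α/2}
    = 0.14 · √(183/0.2724) − 1.960
    = 0.14 · 25.9192 − 1.960
    = 3.6287 − 1.960 = 1.6687 → 1.67
Power = Φ(1.67) = 0.953.

Power ≈ 0.953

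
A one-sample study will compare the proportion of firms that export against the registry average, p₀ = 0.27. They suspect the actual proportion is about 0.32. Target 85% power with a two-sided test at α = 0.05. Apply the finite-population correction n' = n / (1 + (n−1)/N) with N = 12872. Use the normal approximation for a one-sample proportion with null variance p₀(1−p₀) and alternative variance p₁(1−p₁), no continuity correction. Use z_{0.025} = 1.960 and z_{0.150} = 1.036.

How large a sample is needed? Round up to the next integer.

n = 694

n = [z_{α/2}·√(p₀q₀) + z_β·√(p₁q₁)]² / (p₁ − p₀)²
  = [1.960·√(0.27·0.73) + 1.036·√(0.32·0.68)]² / (0.05)²
  = [1.960·0.4440 + 1.036·0.4665]² / 0.0025
  = [1.3534]² / 0.0025
  = 732.71
Finite-population correction (N = 12872): 732.71 / (1 + (732.71 − 1)/12872) = 693.30.
Round up → n = 694.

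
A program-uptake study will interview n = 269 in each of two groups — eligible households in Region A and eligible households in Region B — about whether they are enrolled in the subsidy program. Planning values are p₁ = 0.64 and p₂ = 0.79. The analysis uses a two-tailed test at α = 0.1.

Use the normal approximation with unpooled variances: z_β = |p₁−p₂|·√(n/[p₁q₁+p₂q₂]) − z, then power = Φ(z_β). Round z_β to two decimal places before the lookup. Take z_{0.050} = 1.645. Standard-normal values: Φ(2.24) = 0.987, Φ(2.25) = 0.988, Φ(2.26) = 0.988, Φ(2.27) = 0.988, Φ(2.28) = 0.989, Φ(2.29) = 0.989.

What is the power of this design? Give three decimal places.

z_β = |p₁−p₂|·√(n/[p₁q₁+p₂q₂]) − z_{α/2}
    = 0.15 · √(269/0.3963) − 1.645
    = 0.15 · 26.0534 − 1.645
    = 3.9080 − 1.645 = 2.2630 → 2.26
Power = Φ(2.26) = 0.988.

Power ≈ 0.988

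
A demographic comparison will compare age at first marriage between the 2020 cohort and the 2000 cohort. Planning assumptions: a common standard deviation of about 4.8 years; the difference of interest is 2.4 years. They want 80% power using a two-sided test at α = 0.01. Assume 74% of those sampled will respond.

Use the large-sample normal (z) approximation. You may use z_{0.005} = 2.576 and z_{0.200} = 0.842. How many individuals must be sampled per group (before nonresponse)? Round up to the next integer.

n = (z_{α/2} + z_β)² · (σ₁² + σ₂²) / δ²
  = (2.576 + 0.842)² · (2·4.8² = 46.08) / 2.4²
  = 11.6827 · 46.08 / 5.76
  = 93.46
Adjust for 74% response: 93.46 / 0.74 = 126.30.
Round up → n = 127 per group.

n = 127 per group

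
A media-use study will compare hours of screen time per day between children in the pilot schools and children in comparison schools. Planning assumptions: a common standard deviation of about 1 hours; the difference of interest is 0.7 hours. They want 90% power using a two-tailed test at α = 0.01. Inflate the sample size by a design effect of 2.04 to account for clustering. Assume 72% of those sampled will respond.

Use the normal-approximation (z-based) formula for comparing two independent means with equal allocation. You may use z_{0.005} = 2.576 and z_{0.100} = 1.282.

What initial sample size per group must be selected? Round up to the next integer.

n = 173 per group

n = (z_{α/2} + z_β)² · (σ₁² + σ₂²) / δ²
  = (2.576 + 1.282)² · (2·1² = 2) / 0.7²
  = 14.8842 · 2 / 0.49
  = 60.75
Design effect: 2.04 × 60.75 = 123.93.
Adjust for 72% response: 123.93 / 0.72 = 172.13.
Round up → n = 173 per group.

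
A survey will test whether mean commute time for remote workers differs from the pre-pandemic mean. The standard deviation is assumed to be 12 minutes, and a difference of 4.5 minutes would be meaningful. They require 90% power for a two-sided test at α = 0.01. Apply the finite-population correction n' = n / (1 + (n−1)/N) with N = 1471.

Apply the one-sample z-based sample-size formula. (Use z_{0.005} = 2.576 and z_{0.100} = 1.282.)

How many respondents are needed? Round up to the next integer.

n = 99

n = (z_{α/2} + z_β)² · σ² / δ²
  = (2.576 + 1.282)² · 12² / 4.5²
  = 14.8842 · 144 / 20.25
  = 105.84
Finite-population correction (N = 1471): 105.84 / (1 + (105.84 − 1)/1471) = 98.80.
Round up → n = 99.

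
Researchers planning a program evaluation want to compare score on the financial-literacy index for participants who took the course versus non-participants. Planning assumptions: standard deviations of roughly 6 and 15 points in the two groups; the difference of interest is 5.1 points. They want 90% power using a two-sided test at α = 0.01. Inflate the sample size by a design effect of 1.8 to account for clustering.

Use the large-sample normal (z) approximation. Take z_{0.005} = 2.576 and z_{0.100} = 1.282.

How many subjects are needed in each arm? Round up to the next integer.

n = (z_{α/2} + z_β)² · (σ₁² + σ₂²) / δ²
  = (2.576 + 1.282)² · (6² + 15² = 261) / 5.1²
  = 14.8842 · 261 / 26.01
  = 149.36
Design effect: 1.8 × 149.36 = 268.84.
Round up → n = 269 per group.

n = 269 per group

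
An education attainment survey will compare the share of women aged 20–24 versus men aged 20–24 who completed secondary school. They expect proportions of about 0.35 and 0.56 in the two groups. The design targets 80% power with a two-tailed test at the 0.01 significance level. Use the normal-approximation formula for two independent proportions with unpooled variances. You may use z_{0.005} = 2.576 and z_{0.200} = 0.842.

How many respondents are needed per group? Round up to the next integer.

n = 126 per group

n = (z_{α/2} + z_β)² · [p₁(1−p₁) + p₂(1−p₂)] / (p₁ − p₂)²
  = (2.576 + 0.842)² · (0.35·0.65 + 0.56·0.44) / (-0.21)²
  = (3.418)² · (0.2275 + 0.2464) / 0.0441
  = 11.6827 · 0.4739 / 0.0441
  = 125.54
Round up → n = 126 per group.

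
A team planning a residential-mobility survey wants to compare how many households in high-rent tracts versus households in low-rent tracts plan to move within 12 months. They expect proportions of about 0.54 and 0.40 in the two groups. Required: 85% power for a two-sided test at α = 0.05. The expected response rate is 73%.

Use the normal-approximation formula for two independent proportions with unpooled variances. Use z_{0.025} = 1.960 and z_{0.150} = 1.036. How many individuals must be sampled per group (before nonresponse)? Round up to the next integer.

n = (z_{α/2} + z_β)² · [p₁(1−p₁) + p₂(1−p₂)] / (p₁ − p₂)²
  = (1.960 + 1.036)² · (0.54·0.46 + 0.40·0.60) / (0.14)²
  = (2.996)² · (0.2484 + 0.2400) / 0.0196
  = 8.9760 · 0.4884 / 0.0196
  = 223.67
Adjust for 73% response: 223.67 / 0.73 = 306.39.
Round up → n = 307 per group.

n = 307 per group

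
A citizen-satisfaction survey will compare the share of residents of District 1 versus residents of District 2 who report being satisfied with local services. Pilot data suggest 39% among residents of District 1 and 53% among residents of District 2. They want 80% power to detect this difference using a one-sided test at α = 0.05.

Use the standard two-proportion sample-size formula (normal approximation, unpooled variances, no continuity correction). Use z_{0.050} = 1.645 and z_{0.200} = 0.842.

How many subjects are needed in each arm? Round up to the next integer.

n = 154 per group

n = (z_α + z_β)² · [p₁(1−p₁) + p₂(1−p₂)] / (p₁ − p₂)²
  = (1.645 + 0.842)² · (0.39·0.61 + 0.53·0.47) / (-0.14)²
  = (2.487)² · (0.2379 + 0.2491) / 0.0196
  = 6.1852 · 0.4870 / 0.0196
  = 153.68
Round up → n = 154 per group.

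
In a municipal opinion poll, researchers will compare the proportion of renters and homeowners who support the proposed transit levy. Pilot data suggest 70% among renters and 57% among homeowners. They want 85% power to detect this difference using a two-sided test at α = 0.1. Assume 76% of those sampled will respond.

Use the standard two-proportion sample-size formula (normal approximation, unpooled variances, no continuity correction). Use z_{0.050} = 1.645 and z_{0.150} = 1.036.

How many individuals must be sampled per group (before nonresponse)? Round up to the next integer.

n = 255 per group

n = (z_{α/2} + z_β)² · [p₁(1−p₁) + p₂(1−p₂)] / (p₁ − p₂)²
  = (1.645 + 1.036)² · (0.70·0.30 + 0.57·0.43) / (0.13)²
  = (2.681)² · (0.2100 + 0.2451) / 0.0169
  = 7.1878 · 0.4551 / 0.0169
  = 193.56
Adjust for 76% response: 193.56 / 0.76 = 254.68.
Round up → n = 255 per group.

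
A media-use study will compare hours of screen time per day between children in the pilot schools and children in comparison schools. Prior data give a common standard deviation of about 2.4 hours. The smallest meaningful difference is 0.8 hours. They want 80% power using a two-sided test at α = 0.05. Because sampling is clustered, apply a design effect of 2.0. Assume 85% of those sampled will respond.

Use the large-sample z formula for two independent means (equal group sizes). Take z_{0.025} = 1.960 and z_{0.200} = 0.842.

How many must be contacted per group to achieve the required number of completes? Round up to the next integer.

n = (z_{α/2} + z_β)² · (σ₁² + σ₂²) / δ²
  = (1.960 + 0.842)² · (2·2.4² = 11.52) / 0.8²
  = 7.8512 · 11.52 / 0.64
  = 141.32
Design effect: 2.0 × 141.32 = 282.64.
Adjust for 85% response: 282.64 / 0.85 = 332.52.
Round up → n = 333 per group.

n = 333 per group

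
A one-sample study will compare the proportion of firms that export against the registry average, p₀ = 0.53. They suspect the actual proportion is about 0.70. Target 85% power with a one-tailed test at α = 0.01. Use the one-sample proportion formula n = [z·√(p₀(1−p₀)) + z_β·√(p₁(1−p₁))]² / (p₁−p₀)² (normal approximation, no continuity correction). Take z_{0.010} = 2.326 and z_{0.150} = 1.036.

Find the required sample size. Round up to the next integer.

n = [z_α·√(p₀q₀) + z_β·√(p₁q₁)]² / (p₁ − p₀)²
  = [2.326·√(0.53·0.47) + 1.036·√(0.70·0.30)]² / (0.17)²
  = [2.326·0.4991 + 1.036·0.4583]² / 0.0289
  = [1.6357]² / 0.0289
  = 92.57
Round up → n = 93.

n = 93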